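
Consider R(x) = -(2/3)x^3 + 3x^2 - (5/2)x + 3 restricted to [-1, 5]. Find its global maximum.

Differentiating, R'(x) = -2x^2 + 6x - 5/2; which vanishes at x = 1/2 and x = 5/2.
Candidates: R(-1) = 55/6,  R(1/2) = 29/12,  R(5/2) = 61/12,  R(5) = -107/6.
The maximum over the interval is 55/6, attained at x = -1.

55/6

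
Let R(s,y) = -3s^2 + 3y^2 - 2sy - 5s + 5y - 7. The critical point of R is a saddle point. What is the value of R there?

∂R/∂s = -6s - 2y - 5 = 0 and ∂R/∂y = -2s + 6y + 5 = 0, so (s, y) = (-1/2, -1).
The Hessian has R_{ss} = -6, R_{yy} = 6, R_{sy} = -2, giving D = -40 < 0, so the point is a saddle point.
R(-1/2, -1) = -33/4.

-33/4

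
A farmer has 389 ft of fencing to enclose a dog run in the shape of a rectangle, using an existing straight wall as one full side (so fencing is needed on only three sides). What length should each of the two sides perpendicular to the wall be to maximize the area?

389/4

Let the sides perpendicular to the wall have length x and the parallel side y, so 2x + y = 389 and the area is A = xy = x(389 − 2x).
A'(x) = 389 − 4x = 0 gives x = 389/4, and A''(x) = −4 < 0 confirms a maximum.
Then y = 389 − 2·389/4 = 389/2 and A = 151321/8.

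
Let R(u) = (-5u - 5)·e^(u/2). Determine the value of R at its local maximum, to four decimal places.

2.2313

Differentiating with the product rule gives R'(u) = (-(5/2)u - 15/2)·e^(u/2). Since e^(u/2) > 0, the only critical point is u = -3.
R''(-3) has the same sign as -5/2 < 0, so this is a local maximum.
R(-3) = (10)·e^(-3/2) ≈ 2.2313.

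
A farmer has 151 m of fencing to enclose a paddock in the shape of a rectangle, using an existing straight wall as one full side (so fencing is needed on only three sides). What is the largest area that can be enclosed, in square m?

22801/8

Let the sides perpendicular to the wall have length x and the parallel side y, so 2x + y = 151 and the area is A = xy = x(151 − 2x).
A'(x) = 151 − 4x = 0 gives x = 151/4, and A''(x) = −4 < 0 confirms a maximum.
Then y = 151 − 2·151/4 = 151/2 and A = 22801/8.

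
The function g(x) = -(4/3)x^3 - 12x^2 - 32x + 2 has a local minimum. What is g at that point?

g'(x) = -4x^2 - 24x - 32 = 0 at x = -4, -2.
Second-derivative test with g''(x) = -8x - 24: g''(-4) = 8 > 0 ⇒ local minimum; g''(-2) = -8 < 0 ⇒ local maximum.
Thus g has its local minimum at x = -4, with value 70/3.

70/3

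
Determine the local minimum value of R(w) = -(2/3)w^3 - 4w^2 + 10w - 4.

-212/3

R'(w) = -2w^2 - 8w + 10. Setting R'(w) = 0 gives w ∈ {-5, 1}.
Second-derivative test with R''(w) = -4w - 8: R''(-5) = 12 > 0 ⇒ local minimum; R''(1) = -12 < 0 ⇒ local maximum.
Thus R has its local minimum at w = -5, with value -212/3.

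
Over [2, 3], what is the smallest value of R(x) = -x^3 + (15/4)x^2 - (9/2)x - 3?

-39/4

Differentiating, R'(x) = -3x^2 + (15/2)x - 9/2; which has no zeros in [2, 3].
Candidates: R(2) = -5, R(3) = -39/4.
So the minimum is R(3) = -39/4.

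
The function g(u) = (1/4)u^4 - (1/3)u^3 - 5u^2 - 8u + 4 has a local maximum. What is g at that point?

Critical points: g'(u) = u^3 - u^2 - 10u - 8 vanishes at u = -2, -1, 4.
g''(u) = 3u^2 - 2u - 10. g''(-2) = 6 > 0 ⇒ local minimum; g''(-1) = -5 < 0 ⇒ local maximum; g''(4) = 30 > 0 ⇒ local minimum.
So the local maximum value is g(-1) = 91/12.

91/12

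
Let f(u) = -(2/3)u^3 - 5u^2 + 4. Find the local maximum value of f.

f'(u) = -2u^2 - 10u. Setting f'(u) = 0 gives u ∈ {-5, 0}.
Second-derivative test with f''(u) = -4u - 10: f''(-5) = 10 > 0 ⇒ local minimum; f''(0) = -10 < 0 ⇒ local maximum.
The local maximum is f(0) = 4.

4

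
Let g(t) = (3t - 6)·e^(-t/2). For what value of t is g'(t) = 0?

g'(t) = 3·e^(-t/2) + (3t - 6)·(-1/2)·e^(-t/2) = (-(3/2)t + 6)·e^(-t/2). Since e^(-t/2) > 0, the only critical point is t = 4.
g''(4) has the same sign as -3/2 < 0, so this is a local maximum.
g(4) = (6)·e^(-2) ≈ 0.8120.

4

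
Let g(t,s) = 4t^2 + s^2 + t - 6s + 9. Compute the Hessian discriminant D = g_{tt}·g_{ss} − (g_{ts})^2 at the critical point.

16

∂g/∂t = 8t + 1 = 0 and ∂g/∂s = 2s - 6 = 0, so (t, s) = (-1/8, 3).
The Hessian has g_{tt} = 8, g_{ss} = 2, g_{ts} = 0, giving D = 16 > 0 with g_{tt} > 0, so the point is a local minimum.
D = (8)·(2) − (0)^2 = 16.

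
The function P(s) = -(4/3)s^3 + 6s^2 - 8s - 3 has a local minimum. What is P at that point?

-19/3

Critical points: P'(s) = -4s^2 + 12s - 8 vanishes at s = 1, 2.
P''(s) = -8s + 12. P''(1) = 4 > 0 ⇒ local minimum; P''(2) = -4 < 0 ⇒ local maximum.
So the local minimum value is P(1) = -19/3.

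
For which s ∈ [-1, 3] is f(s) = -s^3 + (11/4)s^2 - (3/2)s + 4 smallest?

The derivative is -3s^2 + (11/2)s - 3/2, which vanishes at s = 1/3 and s = 3/2.
Evaluating at the critical points and endpoints: f(-1) = 37/4, f(1/3) = 407/108, f(3/2) = 73/16, f(3) = -11/4.
So the minimum is f(3) = -11/4.

3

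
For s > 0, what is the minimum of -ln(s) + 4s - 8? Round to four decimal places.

-5.6137

f'(s) = -1/s + 4 = 0 gives s = 1/4.
f''(s) = 1/s², which is positive for s > 0, so this is a local minimum.
f(1/4) = -1·ln(1/4) + 1 - 8 ≈ -5.6137.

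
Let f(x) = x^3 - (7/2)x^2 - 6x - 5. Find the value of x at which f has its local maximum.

-2/3

f'(x) = 3x^2 - 7x - 6. Setting f'(x) = 0 gives x ∈ {-2/3, 3}.
f''(x) = 6x - 7. f''(-2/3) = -11 < 0 ⇒ local maximum; f''(3) = 11 > 0 ⇒ local minimum.
So the local maximum value is f(-2/3) = -77/27.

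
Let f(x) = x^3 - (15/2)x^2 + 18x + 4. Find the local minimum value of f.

35/2

Critical points: f'(x) = 3x^2 - 15x + 18 vanishes at x = 2, 3.
f''(x) = 6x - 15. f''(2) = -3 < 0 ⇒ local maximum; f''(3) = 3 > 0 ⇒ local minimum.
Thus f has its local minimum at x = 3, with value 35/2.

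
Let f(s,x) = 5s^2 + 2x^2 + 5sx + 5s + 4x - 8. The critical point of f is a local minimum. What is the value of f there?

∂f/∂s = 10s + 5x + 5 = 0 and ∂f/∂x = 5s + 4x + 4 = 0, so (s, x) = (0, -1).
The Hessian has f_{ss} = 10, f_{xx} = 4, f_{sx} = 5, giving D = 15 > 0 with f_{ss} > 0, so the point is a local minimum.
f(0, -1) = -10.

-10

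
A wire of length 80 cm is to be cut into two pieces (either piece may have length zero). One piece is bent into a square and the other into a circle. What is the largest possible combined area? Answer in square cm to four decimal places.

509.2958

Let x be the length used for the square. Square side x/4; circle radius (80−x)/(2π).
A(x) = (x/4)² + π·((80−x)/(2π))² = x²/16 + (80−x)²/(4π) for 0 ≤ x ≤ 80. A'(x) = x/8 − (80−x)/(2π) = 0 gives x = 4·80/(π+4) ≈ 44.8079.
A'' > 0, so the interior critical point is a minimum; the maximum is at an endpoint. A(0) = 509.2958 and A(80) = 400.0000, so the largest area is 509.2958.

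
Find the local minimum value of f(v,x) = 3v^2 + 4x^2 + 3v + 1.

1/4

∂f/∂v = 6v + 3 = 0 and ∂f/∂x = 8x = 0, so (v, x) = (-1/2, 0).
The Hessian has f_{vv} = 6, f_{xx} = 8, f_{vx} = 0, giving D = 48 > 0 with f_{vv} > 0, so the point is a local minimum.
f(-1/2, 0) = 1/4.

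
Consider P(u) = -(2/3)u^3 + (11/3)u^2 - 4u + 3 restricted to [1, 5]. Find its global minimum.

-26/3

P'(u) = -2u^2 + (22/3)u - 4, whose only zero in [1, 5] is u = 3.
Candidates: P(1) = 2, P(3) = 6, P(5) = -26/3.
So the minimum is P(5) = -26/3.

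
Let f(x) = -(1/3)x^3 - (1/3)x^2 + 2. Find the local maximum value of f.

2

f'(x) = -x^2 - (2/3)x. Setting f'(x) = 0 gives x ∈ {-2/3, 0}.
f''(x) = -2x - 2/3. f''(-2/3) = 2/3 > 0 ⇒ local minimum; f''(0) = -2/3 < 0 ⇒ local maximum.
The local maximum is f(0) = 2.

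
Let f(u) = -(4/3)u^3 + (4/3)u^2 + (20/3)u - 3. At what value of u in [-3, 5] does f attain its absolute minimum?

Differentiating, f'(u) = -4u^2 + (8/3)u + 20/3; which vanishes at u = -1 and u = 5/3.
Compare values at every candidate in [-3, 5]: f(-3) = 25,  f(-1) = -7,  f(5/3) = 457/81,  f(5) = -103.
Hence the absolute minimum is -103 at u = 5.

5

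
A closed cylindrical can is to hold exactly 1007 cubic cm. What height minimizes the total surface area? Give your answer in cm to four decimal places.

10.8638

With radius r and height h, πr²h = 1007 so h = 1007/(πr²), and S(r) = 2πr² + 2πrh = 2πr² + 2·1007/r.
S'(r) = 4πr − 2·1007/r² = 0 ⇒ r³ = 1007/(2π), so r ≈ 5.4319 and h = 2r ≈ 10.8638.
S''(r) = 4π + 4·1007/r³ > 0, so this is the minimum; S ≈ 556.1614.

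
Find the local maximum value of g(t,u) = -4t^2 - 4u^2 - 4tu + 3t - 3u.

∂g/∂t = -8t - 4u + 3 = 0 and ∂g/∂u = -4t - 8u - 3 = 0, so (t, u) = (3/4, -3/4).
The Hessian has g_{tt} = -8, g_{uu} = -8, g_{tu} = -4, giving D = 48 > 0 with g_{tt} < 0, so the point is a local maximum.
g(3/4, -3/4) = 9/4.

9/4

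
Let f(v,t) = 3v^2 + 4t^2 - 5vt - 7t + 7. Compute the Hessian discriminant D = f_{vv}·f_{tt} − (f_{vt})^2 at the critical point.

∂f/∂v = 6v - 5t = 0 and ∂f/∂t = -5v + 8t - 7 = 0, so (v, t) = (35/23, 42/23).
The Hessian has f_{vv} = 6, f_{tt} = 8, f_{vt} = -5, giving D = 23 > 0 with f_{vv} > 0, so the point is a local minimum.
D = (6)·(8) − (-5)^2 = 23.

23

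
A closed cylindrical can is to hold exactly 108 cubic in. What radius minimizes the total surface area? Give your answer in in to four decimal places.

2.5808

With radius r and height h, πr²h = 108 so h = 108/(πr²), and S(r) = 2πr² + 2πrh = 2πr² + 2·108/r.
S'(r) = 4πr − 2·108/r² = 0 ⇒ r³ = 108/(2π), so r ≈ 2.5808 and h = 2r ≈ 5.1615.
S''(r) = 4π + 4·108/r³ > 0, so this is the minimum; S ≈ 125.5443.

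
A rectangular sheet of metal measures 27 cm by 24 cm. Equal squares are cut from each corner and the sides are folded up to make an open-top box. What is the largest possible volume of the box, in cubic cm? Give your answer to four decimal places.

1218.7123

With cut size x, the volume is V(x) = x(27 − 2x)(24 − 2x) for 0 < x < 12.
V'(x) = 12x^2 − 204x + 648. Setting V'(x) = 0 gives x ≈ 4.2280 (the root in (0, 12)).
V''(x) = 24x − 204 is negative there, so this is the maximum; V ≈ 1218.7123.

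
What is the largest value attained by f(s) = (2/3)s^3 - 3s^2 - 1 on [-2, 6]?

35

Differentiating, f'(s) = 2s^2 - 6s; which vanishes at s = 0 and s = 3.
Compare values at every candidate in [-2, 6]: f(-2) = -55/3, f(0) = -1, f(3) = -10, f(6) = 35.
Hence the absolute maximum is 35 at s = 6.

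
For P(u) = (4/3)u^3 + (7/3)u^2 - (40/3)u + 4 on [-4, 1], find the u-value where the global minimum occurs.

The derivative is 4u^2 + (14/3)u - 40/3, whose only zero in [-4, 1] is u = -5/2.
Compare values at every candidate in [-4, 1]: P(-4) = 28/3,  P(-5/2) = 373/12,  P(1) = -17/3.
So the minimum is P(1) = -17/3.

1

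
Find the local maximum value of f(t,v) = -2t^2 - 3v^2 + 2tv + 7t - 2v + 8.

287/20

∂f/∂t = -4t + 2v + 7 = 0 and ∂f/∂v = 2t - 6v - 2 = 0, so (t, v) = (19/10, 3/10).
The Hessian has f_{tt} = -4, f_{vv} = -6, f_{tv} = 2, giving D = 20 > 0 with f_{tt} < 0, so the point is a local maximum.
f(19/10, 3/10) = 287/20.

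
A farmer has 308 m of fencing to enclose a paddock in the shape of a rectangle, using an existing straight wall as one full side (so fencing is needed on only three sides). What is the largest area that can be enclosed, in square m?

11858

Let the sides perpendicular to the wall have length x and the parallel side y, so 2x + y = 308 and the area is A = xy = x(308 − 2x).
A'(x) = 308 − 4x = 0 gives x = 77, and A''(x) = −4 < 0 confirms a maximum.
Then y = 308 − 2·77 = 154 and A = 11858.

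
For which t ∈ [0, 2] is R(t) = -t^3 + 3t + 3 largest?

The derivative is -3t^2 + 3, whose only zero in [0, 2] is t = 1.
Evaluating at the critical points and endpoints: R(0) = 3,  R(1) = 5,  R(2) = 1.
Hence the absolute maximum is 5 at t = 1.

1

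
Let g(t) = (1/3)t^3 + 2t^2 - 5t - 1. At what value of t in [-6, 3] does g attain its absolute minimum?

1

The derivative is t^2 + 4t - 5, which vanishes at t = -5 and t = 1.
Evaluating at the critical points and endpoints: g(-6) = 29; g(-5) = 97/3; g(1) = -11/3; g(3) = 11.
Hence the absolute minimum is -11/3 at t = 1.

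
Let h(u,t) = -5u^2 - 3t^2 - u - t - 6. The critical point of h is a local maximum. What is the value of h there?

-88/15

∂h/∂u = -10u - 1 = 0 and ∂h/∂t = -6t - 1 = 0, so (u, t) = (-1/10, -1/6).
The Hessian has h_{uu} = -10, h_{tt} = -6, h_{ut} = 0, giving D = 60 > 0 with h_{uu} < 0, so the point is a local maximum.
h(-1/10, -1/6) = -88/15.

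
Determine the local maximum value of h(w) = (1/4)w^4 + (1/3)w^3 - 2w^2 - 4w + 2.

h'(w) = w^3 + w^2 - 4w - 4. Setting h'(w) = 0 gives w ∈ {-2, -1, 2}.
Since h''(w) = 3w^2 + 2w - 4, we get h''(-2) = 4 > 0 ⇒ local minimum; h''(-1) = -3 < 0 ⇒ local maximum; h''(2) = 12 > 0 ⇒ local minimum.
Thus h has its local maximum at w = -1, with value 47/12.

47/12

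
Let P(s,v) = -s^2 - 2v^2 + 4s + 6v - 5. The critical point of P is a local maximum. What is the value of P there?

∂P/∂s = -2s + 4 = 0 and ∂P/∂v = -4v + 6 = 0, so (s, v) = (2, 3/2).
The Hessian has P_{ss} = -2, P_{vv} = -4, P_{sv} = 0, giving D = 8 > 0 with P_{ss} < 0, so the point is a local maximum.
P(2, 3/2) = 7/2.

7/2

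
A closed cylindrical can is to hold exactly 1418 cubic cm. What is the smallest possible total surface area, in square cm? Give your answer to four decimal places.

698.7128

With radius r and height h, πr²h = 1418 so h = 1418/(πr²), and S(r) = 2πr² + 2πrh = 2πr² + 2·1418/r.
S'(r) = 4πr − 2·1418/r² = 0 ⇒ r³ = 1418/(2π), so r ≈ 6.0883 and h = 2r ≈ 12.1767.
S''(r) = 4π + 4·1418/r³ > 0, so this is the minimum; S ≈ 698.7128.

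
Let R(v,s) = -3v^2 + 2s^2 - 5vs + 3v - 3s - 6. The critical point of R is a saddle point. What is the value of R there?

-348/49

∂R/∂v = -6v - 5s + 3 = 0 and ∂R/∂s = -5v + 4s - 3 = 0, so (v, s) = (-3/49, 33/49).
The Hessian has R_{vv} = -6, R_{ss} = 4, R_{vs} = -5, giving D = -49 < 0, so the point is a saddle point.
R(-3/49, 33/49) = -348/49.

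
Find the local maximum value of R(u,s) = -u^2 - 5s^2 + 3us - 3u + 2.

∂R/∂u = -2u + 3s - 3 = 0 and ∂R/∂s = 3u - 10s = 0, so (u, s) = (-30/11, -9/11).
The Hessian has R_{uu} = -2, R_{ss} = -10, R_{us} = 3, giving D = 11 > 0 with R_{uu} < 0, so the point is a local maximum.
R(-30/11, -9/11) = 67/11.

67/11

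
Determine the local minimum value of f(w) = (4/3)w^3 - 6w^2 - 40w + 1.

-547/3

f'(w) = 4w^2 - 12w - 40 = 0 at w = -2, 5.
f''(w) = 8w - 12. f''(-2) = -28 < 0 ⇒ local maximum; f''(5) = 28 > 0 ⇒ local minimum.
So the local minimum value is f(5) = -547/3.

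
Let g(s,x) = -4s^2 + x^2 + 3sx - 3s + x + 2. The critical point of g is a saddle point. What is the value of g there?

64/25

∂g/∂s = -8s + 3x - 3 = 0 and ∂g/∂x = 3s + 2x + 1 = 0, so (s, x) = (-9/25, 1/25).
The Hessian has g_{ss} = -8, g_{xx} = 2, g_{sx} = 3, giving D = -25 < 0, so the point is a saddle point.
g(-9/25, 1/25) = 64/25.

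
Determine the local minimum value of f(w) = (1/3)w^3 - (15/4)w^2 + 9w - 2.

-11

f'(w) = w^2 - (15/2)w + 9. Setting f'(w) = 0 gives w ∈ {3/2, 6}.
Second-derivative test with f''(w) = 2w - 15/2: f''(3/2) = -9/2 < 0 ⇒ local maximum; f''(6) = 9/2 > 0 ⇒ local minimum.
The local minimum is f(6) = -11.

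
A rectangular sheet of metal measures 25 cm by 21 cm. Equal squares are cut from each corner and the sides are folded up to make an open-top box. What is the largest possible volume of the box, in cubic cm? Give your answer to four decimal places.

With cut size x, the volume is V(x) = x(25 − 2x)(21 − 2x) for 0 < x < 10.5.
V'(x) = 12x^2 − 184x + 525. Setting V'(x) = 0 gives x ≈ 3.7901 (the root in (0, 10.5)).
V''(x) = 24x − 184 is negative there, so this is the maximum; V ≈ 886.0126.

886.0126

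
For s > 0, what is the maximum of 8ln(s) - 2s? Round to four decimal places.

P'(s) = 8/s − 2 = 0 gives s = 4.
P''(s) = -8/s², which is negative for s > 0, so this is a local maximum.
P(4) = 8·ln(4) - 8 ≈ 3.0904.

3.0904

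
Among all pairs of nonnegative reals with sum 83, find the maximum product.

With x + y = 83, the product is P(x) = x(83 − x).
P'(x) = 83 − 2x = 0 gives x = 83/2; P'' = −2 < 0, so this is the maximum.
P = 83/2·83/2 = 6889/4.

6889/4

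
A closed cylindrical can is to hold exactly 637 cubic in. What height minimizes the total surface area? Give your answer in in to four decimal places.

9.3257

With radius r and height h, πr²h = 637 so h = 637/(πr²), and S(r) = 2πr² + 2πrh = 2πr² + 2·637/r.
S'(r) = 4πr − 2·637/r² = 0 ⇒ r³ = 637/(2π), so r ≈ 4.6629 and h = 2r ≈ 9.3257.
S''(r) = 4π + 4·637/r³ > 0, so this is the minimum; S ≈ 409.8335.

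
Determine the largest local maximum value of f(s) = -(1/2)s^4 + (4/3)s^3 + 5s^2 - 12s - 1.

73/3

Critical points: f'(s) = -2s^3 + 4s^2 + 10s - 12 vanishes at s = -2, 1, 3.
Second-derivative test with f''(s) = -6s^2 + 8s + 10: f''(-2) = -30 < 0 ⇒ local maximum; f''(1) = 12 > 0 ⇒ local minimum; f''(3) = -20 < 0 ⇒ local maximum.
The largest local maximum is f(-2) = 73/3.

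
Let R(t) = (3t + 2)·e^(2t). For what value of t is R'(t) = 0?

R'(t) = 3·e^(2t) + (3t + 2)·2·e^(2t) = (6t + 7)·e^(2t). Since e^(2t) > 0, the only critical point is t = -7/6.
R''(-7/6) has the same sign as 6 > 0, so this is a local minimum.
R(-7/6) = (-3/2)·e^(-7/3) ≈ -0.1455.

-7/6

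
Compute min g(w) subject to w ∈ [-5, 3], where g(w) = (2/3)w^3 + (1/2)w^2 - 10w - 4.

The derivative is 2w^2 + w - 10, which vanishes at w = -5/2 and w = 2.
Compare values at every candidate in [-5, 3]: g(-5) = -149/6, g(-5/2) = 329/24, g(2) = -50/3, g(3) = -23/2.
Hence the absolute minimum is -149/6 at w = -5.

-149/6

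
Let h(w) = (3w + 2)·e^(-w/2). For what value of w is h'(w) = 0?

4/3

h'(w) = 3·e^(-w/2) + (3w + 2)·(-1/2)·e^(-w/2) = (-(3/2)w + 2)·e^(-w/2). Since e^(-w/2) > 0, the only critical point is w = 4/3.
h''(4/3) has the same sign as -3/2 < 0, so this is a local maximum.
h(4/3) = (6)·e^(-2/3) ≈ 3.0805.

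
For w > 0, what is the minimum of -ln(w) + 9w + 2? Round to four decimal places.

P'(w) = -1/w + 9 = 0 gives w = 1/9.
P''(w) = 1/w², which is positive for w > 0, so this is a local minimum.
P(1/9) = -1·ln(1/9) + 1 + 2 ≈ 5.1972.

5.1972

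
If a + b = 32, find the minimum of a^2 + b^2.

With a + b = 32, a^2 + b^2 = a^2 + (32 − a)^2.
The derivative 2a − 2(32 − a) = 4a − 64 vanishes at a = 16; second derivative 4 > 0, a minimum.
The minimum is 2·(16)^2 = 512.

512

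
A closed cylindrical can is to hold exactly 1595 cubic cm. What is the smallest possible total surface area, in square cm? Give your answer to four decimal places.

With radius r and height h, πr²h = 1595 so h = 1595/(πr²), and S(r) = 2πr² + 2πrh = 2πr² + 2·1595/r.
S'(r) = 4πr − 2·1595/r² = 0 ⇒ r³ = 1595/(2π), so r ≈ 6.3318 and h = 2r ≈ 12.6636.
S''(r) = 4π + 4·1595/r³ > 0, so this is the minimum; S ≈ 755.7097.

755.7097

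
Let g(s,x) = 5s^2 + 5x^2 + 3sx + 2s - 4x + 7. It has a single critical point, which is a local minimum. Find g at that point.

513/91

∂g/∂s = 10s + 3x + 2 = 0 and ∂g/∂x = 3s + 10x - 4 = 0, so (s, x) = (-32/91, 46/91).
The Hessian has g_{ss} = 10, g_{xx} = 10, g_{sx} = 3, giving D = 91 > 0 with g_{ss} > 0, so the point is a local minimum.
g(-32/91, 46/91) = 513/91.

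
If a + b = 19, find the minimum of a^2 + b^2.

With a + b = 19, a^2 + b^2 = a^2 + (19 − a)^2.
The derivative 2a − 2(19 − a) = 4a − 38 vanishes at a = 19/2; second derivative 4 > 0, a minimum.
The minimum is 2·(19/2)^2 = 361/2.

361/2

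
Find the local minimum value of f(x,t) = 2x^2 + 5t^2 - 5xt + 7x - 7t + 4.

∂f/∂x = 4x - 5t + 7 = 0 and ∂f/∂t = -5x + 10t - 7 = 0, so (x, t) = (-7/3, -7/15).
The Hessian has f_{xx} = 4, f_{tt} = 10, f_{xt} = -5, giving D = 15 > 0 with f_{xx} > 0, so the point is a local minimum.
f(-7/3, -7/15) = -38/15.

-38/15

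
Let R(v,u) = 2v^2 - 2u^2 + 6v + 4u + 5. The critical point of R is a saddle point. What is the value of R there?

5/2

∂R/∂v = 4v + 6 = 0 and ∂R/∂u = -4u + 4 = 0, so (v, u) = (-3/2, 1).
The Hessian has R_{vv} = 4, R_{uu} = -4, R_{vu} = 0, giving D = -16 < 0, so the point is a saddle point.
R(-3/2, 1) = 5/2.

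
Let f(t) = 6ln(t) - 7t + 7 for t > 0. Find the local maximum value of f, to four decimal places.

f'(t) = 6/t − 7 = 0 gives t = 6/7.
f''(t) = -6/t², which is negative for t > 0, so this is a local maximum.
f(6/7) = 6·ln(6/7) - 6 + 7 ≈ 0.0751.

0.0751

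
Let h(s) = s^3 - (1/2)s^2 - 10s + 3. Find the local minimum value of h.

h'(s) = 3s^2 - s - 10 = 0 at s = -5/3, 2.
Second-derivative test with h''(s) = 6s - 1: h''(-5/3) = -11 < 0 ⇒ local maximum; h''(2) = 11 > 0 ⇒ local minimum.
So the local minimum value is h(2) = -11.

-11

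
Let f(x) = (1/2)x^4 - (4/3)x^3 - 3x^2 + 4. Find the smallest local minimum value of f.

Critical points: f'(x) = 2x^3 - 4x^2 - 6x vanishes at x = -1, 0, 3.
f''(x) = 6x^2 - 8x - 6. f''(-1) = 8 > 0 ⇒ local minimum; f''(0) = -6 < 0 ⇒ local maximum; f''(3) = 24 > 0 ⇒ local minimum.
The smallest local minimum is f(3) = -37/2.

-37/2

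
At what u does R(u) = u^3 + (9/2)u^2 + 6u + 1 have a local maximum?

-2

R'(u) = 3u^2 + 9u + 6 = 0 at u = -2, -1.
Since R''(u) = 6u + 9, we get R''(-2) = -3 < 0 ⇒ local maximum; R''(-1) = 3 > 0 ⇒ local minimum.
So the local maximum value is R(-2) = -1.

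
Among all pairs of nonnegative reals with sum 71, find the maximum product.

5041/4

With x + y = 71, the product is P(x) = x(71 − x).
P'(x) = 71 − 2x = 0 gives x = 71/2; P'' = −2 < 0, so this is the maximum.
P = 71/2·71/2 = 5041/4.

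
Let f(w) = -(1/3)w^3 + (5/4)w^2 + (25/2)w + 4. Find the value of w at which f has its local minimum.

-5/2

f'(w) = -w^2 + (5/2)w + 25/2. Setting f'(w) = 0 gives w ∈ {-5/2, 5}.
f''(w) = -2w + 5/2. f''(-5/2) = 15/2 > 0 ⇒ local minimum; f''(5) = -15/2 < 0 ⇒ local maximum.
So the local minimum value is f(-5/2) = -683/48.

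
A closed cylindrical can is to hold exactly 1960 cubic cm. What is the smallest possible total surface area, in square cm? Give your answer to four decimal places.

866.9990

With radius r and height h, πr²h = 1960 so h = 1960/(πr²), and S(r) = 2πr² + 2πrh = 2πr² + 2·1960/r.
S'(r) = 4πr − 2·1960/r² = 0 ⇒ r³ = 1960/(2π), so r ≈ 6.7820 and h = 2r ≈ 13.5640.
S''(r) = 4π + 4·1960/r³ > 0, so this is the minimum; S ≈ 866.9990.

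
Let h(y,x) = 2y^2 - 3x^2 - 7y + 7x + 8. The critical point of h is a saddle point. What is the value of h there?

∂h/∂y = 4y - 7 = 0 and ∂h/∂x = -6x + 7 = 0, so (y, x) = (7/4, 7/6).
The Hessian has h_{yy} = 4, h_{xx} = -6, h_{yx} = 0, giving D = -24 < 0, so the point is a saddle point.
h(7/4, 7/6) = 143/24.

143/24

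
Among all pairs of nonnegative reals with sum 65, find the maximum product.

With x + y = 65, the product is P(x) = x(65 − x).
P'(x) = 65 − 2x = 0 gives x = 65/2; P'' = −2 < 0, so this is the maximum.
P = 65/2·65/2 = 4225/4.

4225/4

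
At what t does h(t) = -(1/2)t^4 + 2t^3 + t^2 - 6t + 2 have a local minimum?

h'(t) = -2t^3 + 6t^2 + 2t - 6 = 0 at t = -1, 1, 3.
Since h''(t) = -6t^2 + 12t + 2, we get h''(-1) = -16 < 0 ⇒ local maximum; h''(1) = 8 > 0 ⇒ local minimum; h''(3) = -16 < 0 ⇒ local maximum.
Thus h has its local minimum at t = 1, with value -3/2.

1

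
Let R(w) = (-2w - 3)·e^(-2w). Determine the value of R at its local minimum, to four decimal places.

Differentiating with the product rule gives R'(w) = (4w + 4)·e^(-2w). Since e^(-2w) > 0, the only critical point is w = -1.
R''(-1) has the same sign as 4 > 0, so this is a local minimum.
R(-1) = (-1)·e^(2) ≈ -7.3891.

-7.3891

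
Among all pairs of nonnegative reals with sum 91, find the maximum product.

8281/4

With x + y = 91, the product is P(x) = x(91 − x).
P'(x) = 91 − 2x = 0 gives x = 91/2; P'' = −2 < 0, so this is the maximum.
P = 91/2·91/2 = 8281/4.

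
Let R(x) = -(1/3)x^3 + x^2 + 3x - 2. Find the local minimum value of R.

Critical points: R'(x) = -x^2 + 2x + 3 vanishes at x = -1, 3.
Second-derivative test with R''(x) = -2x + 2: R''(-1) = 4 > 0 ⇒ local minimum; R''(3) = -4 < 0 ⇒ local maximum.
The local minimum is R(-1) = -11/3.

-11/3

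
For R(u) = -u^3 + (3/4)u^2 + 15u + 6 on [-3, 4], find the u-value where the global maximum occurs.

The derivative is -3u^2 + (3/2)u + 15, which vanishes at u = -2 and u = 5/2.
Compare values at every candidate in [-3, 4]: R(-3) = -21/4; R(-2) = -13; R(5/2) = 521/16; R(4) = 14.
So the maximum is R(5/2) = 521/16.

5/2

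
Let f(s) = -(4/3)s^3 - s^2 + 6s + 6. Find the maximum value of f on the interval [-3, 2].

The derivative is -4s^2 - 2s + 6, which vanishes at s = -3/2 and s = 1.
Candidates: f(-3) = 15, f(-3/2) = -3/4, f(1) = 29/3, f(2) = 10/3.
So the maximum is f(-3) = 15.

15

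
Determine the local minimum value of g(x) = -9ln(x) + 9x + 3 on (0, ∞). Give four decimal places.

12.0000

g'(x) = -9/x + 9 = 0 gives x = 1.
g''(x) = 9/x², which is positive for x > 0, so this is a local minimum.
g(1) = -9·ln(1) + 9 + 3 ≈ 12.0000.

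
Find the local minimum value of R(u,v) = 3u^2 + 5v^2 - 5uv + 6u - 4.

-64/7

∂R/∂u = 6u - 5v + 6 = 0 and ∂R/∂v = -5u + 10v = 0, so (u, v) = (-12/7, -6/7).
The Hessian has R_{uu} = 6, R_{vv} = 10, R_{uv} = -5, giving D = 35 > 0 with R_{uu} > 0, so the point is a local minimum.
R(-12/7, -6/7) = -64/7.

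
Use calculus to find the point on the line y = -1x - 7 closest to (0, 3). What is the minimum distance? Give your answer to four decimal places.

7.0711

Minimize D(x)^2 = (x + 0)^2 + (-x - 10)^2.
d/dx[D^2] = 2(x + 0) + 2·(-1)·(-x - 10) = 0 ⇒ x = -5.
Then y = -2 and the distance is √(50) ≈ 7.0711.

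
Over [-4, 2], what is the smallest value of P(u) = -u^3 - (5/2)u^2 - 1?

-19

Differentiating, P'(u) = -3u^2 - 5u; which vanishes at u = -5/3 and u = 0.
Compare values at every candidate in [-4, 2]: P(-4) = 23; P(-5/3) = -179/54; P(0) = -1; P(2) = -19.
The minimum over the interval is -19, attained at u = 2.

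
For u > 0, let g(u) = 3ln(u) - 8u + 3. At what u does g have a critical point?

3/8

g'(u) = 3/u − 8 = 0 gives u = 3/8.
g''(u) = -3/u², which is negative for u > 0, so this is a local maximum.
g(3/8) = 3·ln(3/8) - 3 + 3 ≈ -2.9425.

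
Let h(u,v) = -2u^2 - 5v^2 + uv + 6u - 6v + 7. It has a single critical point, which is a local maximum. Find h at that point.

163/13

∂h/∂u = -4u + v + 6 = 0 and ∂h/∂v = u - 10v - 6 = 0, so (u, v) = (18/13, -6/13).
The Hessian has h_{uu} = -4, h_{vv} = -10, h_{uv} = 1, giving D = 39 > 0 with h_{uu} < 0, so the point is a local maximum.
h(18/13, -6/13) = 163/13.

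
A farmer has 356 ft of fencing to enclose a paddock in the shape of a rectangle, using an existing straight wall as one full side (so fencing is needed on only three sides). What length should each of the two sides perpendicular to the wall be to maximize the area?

Let the sides perpendicular to the wall have length x and the parallel side y, so 2x + y = 356 and the area is A = xy = x(356 − 2x).
A'(x) = 356 − 4x = 0 gives x = 89, and A''(x) = −4 < 0 confirms a maximum.
Then y = 356 − 2·89 = 178 and A = 15842.

89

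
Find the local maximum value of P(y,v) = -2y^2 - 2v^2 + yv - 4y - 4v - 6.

-2/3

∂P/∂y = -4y + v - 4 = 0 and ∂P/∂v = y - 4v - 4 = 0, so (y, v) = (-4/3, -4/3).
The Hessian has P_{yy} = -4, P_{vv} = -4, P_{yv} = 1, giving D = 15 > 0 with P_{yy} < 0, so the point is a local maximum.
P(-4/3, -4/3) = -2/3.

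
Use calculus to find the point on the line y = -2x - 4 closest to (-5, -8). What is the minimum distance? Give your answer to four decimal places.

6.2610

Minimize D(x)^2 = (x + 5)^2 + (-2x + 4)^2.
d/dx[D^2] = 2(x + 5) + 2·(-2)·(-2x + 4) = 0 ⇒ x = 3/5.
Then y = -26/5 and the distance is √(196/5) ≈ 6.2610.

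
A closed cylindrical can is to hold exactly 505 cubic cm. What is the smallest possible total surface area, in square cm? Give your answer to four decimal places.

With radius r and height h, πr²h = 505 so h = 505/(πr²), and S(r) = 2πr² + 2πrh = 2πr² + 2·505/r.
S'(r) = 4πr − 2·505/r² = 0 ⇒ r³ = 505/(2π), so r ≈ 4.3156 and h = 2r ≈ 8.6311.
S''(r) = 4π + 4·505/r³ > 0, so this is the minimum; S ≈ 351.0552.

351.0552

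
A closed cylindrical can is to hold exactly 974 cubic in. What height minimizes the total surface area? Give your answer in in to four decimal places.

10.7438

With radius r and height h, πr²h = 974 so h = 974/(πr²), and S(r) = 2πr² + 2πrh = 2πr² + 2·974/r.
S'(r) = 4πr − 2·974/r² = 0 ⇒ r³ = 974/(2π), so r ≈ 5.3719 and h = 2r ≈ 10.7438.
S''(r) = 4π + 4·974/r³ > 0, so this is the minimum; S ≈ 543.9436.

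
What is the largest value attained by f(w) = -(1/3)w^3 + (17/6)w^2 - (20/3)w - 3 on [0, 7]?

-3

The derivative is -w^2 + (17/3)w - 20/3, which vanishes at w = 5/3 and w = 4.
Candidates: f(0) = -3, f(5/3) = -1261/162, f(4) = -17/3, f(7) = -151/6.
The maximum over the interval is -3, attained at w = 0.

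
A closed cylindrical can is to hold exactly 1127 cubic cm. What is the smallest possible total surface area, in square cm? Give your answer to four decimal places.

With radius r and height h, πr²h = 1127 so h = 1127/(πr²), and S(r) = 2πr² + 2πrh = 2πr² + 2·1127/r.
S'(r) = 4πr − 2·1127/r² = 0 ⇒ r³ = 1127/(2π), so r ≈ 5.6396 and h = 2r ≈ 11.2792.
S''(r) = 4π + 4·1127/r³ > 0, so this is the minimum; S ≈ 599.5110.

599.5110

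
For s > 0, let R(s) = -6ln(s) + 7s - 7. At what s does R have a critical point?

6/7

R'(s) = -6/s + 7 = 0 gives s = 6/7.
R''(s) = 6/s², which is positive for s > 0, so this is a local minimum.
R(6/7) = -6·ln(6/7) + 6 - 7 ≈ -0.0751.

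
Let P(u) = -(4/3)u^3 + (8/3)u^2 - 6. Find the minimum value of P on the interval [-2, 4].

Differentiating, P'(u) = -4u^2 + (16/3)u; which vanishes at u = 0 and u = 4/3.
Compare values at every candidate in [-2, 4]: P(-2) = 46/3,  P(0) = -6,  P(4/3) = -358/81,  P(4) = -146/3.
Hence the absolute minimum is -146/3 at u = 4.

-146/3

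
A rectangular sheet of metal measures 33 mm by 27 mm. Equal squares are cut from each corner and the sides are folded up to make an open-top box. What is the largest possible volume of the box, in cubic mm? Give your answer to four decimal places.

1955.3358

With cut size x, the volume is V(x) = x(33 − 2x)(27 − 2x) for 0 < x < 13.5.
V'(x) = 12x^2 − 240x + 891. Setting V'(x) = 0 gives x ≈ 4.9256 (the root in (0, 13.5)).
V''(x) = 24x − 240 is negative there, so this is the maximum; V ≈ 1955.3358.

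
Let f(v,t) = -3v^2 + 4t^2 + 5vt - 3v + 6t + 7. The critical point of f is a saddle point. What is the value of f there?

∂f/∂v = -6v + 5t - 3 = 0 and ∂f/∂t = 5v + 8t + 6 = 0, so (v, t) = (-54/73, -21/73).
The Hessian has f_{vv} = -6, f_{tt} = 8, f_{vt} = 5, giving D = -73 < 0, so the point is a saddle point.
f(-54/73, -21/73) = 529/73.

529/73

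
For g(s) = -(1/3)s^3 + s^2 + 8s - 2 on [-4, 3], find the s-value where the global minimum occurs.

g'(s) = -s^2 + 2s + 8, whose only zero in [-4, 3] is s = -2.
Evaluating at the critical points and endpoints: g(-4) = 10/3; g(-2) = -34/3; g(3) = 22.
So the minimum is g(-2) = -34/3.

-2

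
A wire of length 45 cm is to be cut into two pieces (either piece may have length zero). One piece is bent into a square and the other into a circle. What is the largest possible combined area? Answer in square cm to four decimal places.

Let x be the length used for the square. Square side x/4; circle radius (45−x)/(2π).
A(x) = (x/4)² + π·((45−x)/(2π))² = x²/16 + (45−x)²/(4π) for 0 ≤ x ≤ 45. A'(x) = x/8 − (45−x)/(2π) = 0 gives x = 4·45/(π+4) ≈ 25.2045.
A'' > 0, so the interior critical point is a minimum; the maximum is at an endpoint. A(0) = 161.1444 and A(45) = 126.5625, so the largest area is 161.1444.

161.1444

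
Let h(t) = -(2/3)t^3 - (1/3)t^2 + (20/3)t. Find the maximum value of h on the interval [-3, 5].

Differentiating, h'(t) = -2t^2 - (2/3)t + 20/3; which vanishes at t = -2 and t = 5/3.
Candidates: h(-3) = -5, h(-2) = -28/3, h(5/3) = 575/81, h(5) = -175/3.
Hence the absolute maximum is 575/81 at t = 5/3.

575/81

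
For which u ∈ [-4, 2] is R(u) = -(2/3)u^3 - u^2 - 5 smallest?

The derivative is -2u^2 - 2u, which vanishes at u = -1 and u = 0.
Evaluating at the critical points and endpoints: R(-4) = 65/3,  R(-1) = -16/3,  R(0) = -5,  R(2) = -43/3.
Hence the absolute minimum is -43/3 at u = 2.

2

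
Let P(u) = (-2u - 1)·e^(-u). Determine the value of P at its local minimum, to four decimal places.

P'(u) = (-2)·e^(-u) + (-2u - 1)·(-1)·e^(-u) = (2u - 1)·e^(-u). Since e^(-u) > 0, the only critical point is u = 1/2.
P''(1/2) has the same sign as 2 > 0, so this is a local minimum.
P(1/2) = (-2)·e^(-1/2) ≈ -1.2131.

-1.2131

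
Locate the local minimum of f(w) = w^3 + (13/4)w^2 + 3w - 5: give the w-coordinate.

Critical points: f'(w) = 3w^2 + (13/2)w + 3 vanishes at w = -3/2, -2/3.
Second-derivative test with f''(w) = 6w + 13/2: f''(-3/2) = -5/2 < 0 ⇒ local maximum; f''(-2/3) = 5/2 > 0 ⇒ local minimum.
Thus f has its local minimum at w = -2/3, with value -158/27.

-2/3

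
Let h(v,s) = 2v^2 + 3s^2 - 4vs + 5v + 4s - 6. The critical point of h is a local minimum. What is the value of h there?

-235/8

∂h/∂v = 4v - 4s + 5 = 0 and ∂h/∂s = -4v + 6s + 4 = 0, so (v, s) = (-23/4, -9/2).
The Hessian has h_{vv} = 4, h_{ss} = 6, h_{vs} = -4, giving D = 8 > 0 with h_{vv} > 0, so the point is a local minimum.
h(-23/4, -9/2) = -235/8.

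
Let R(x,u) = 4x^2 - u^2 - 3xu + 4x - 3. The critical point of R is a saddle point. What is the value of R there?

∂R/∂x = 8x - 3u + 4 = 0 and ∂R/∂u = -3x - 2u = 0, so (x, u) = (-8/25, 12/25).
The Hessian has R_{xx} = 8, R_{uu} = -2, R_{xu} = -3, giving D = -25 < 0, so the point is a saddle point.
R(-8/25, 12/25) = -91/25.

-91/25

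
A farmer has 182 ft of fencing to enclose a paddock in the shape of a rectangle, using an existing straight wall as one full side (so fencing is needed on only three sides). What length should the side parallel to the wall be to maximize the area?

91

Let the sides perpendicular to the wall have length x and the parallel side y, so 2x + y = 182 and the area is A = xy = x(182 − 2x).
A'(x) = 182 − 4x = 0 gives x = 91/2, and A''(x) = −4 < 0 confirms a maximum.
Then y = 182 − 2·91/2 = 91 and A = 8281/2.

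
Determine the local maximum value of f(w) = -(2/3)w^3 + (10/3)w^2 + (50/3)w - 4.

f'(w) = -2w^2 + (20/3)w + 50/3 = 0 at w = -5/3, 5.
f''(w) = -4w + 20/3. f''(-5/3) = 40/3 > 0 ⇒ local minimum; f''(5) = -40/3 < 0 ⇒ local maximum.
Thus f has its local maximum at w = 5, with value 238/3.

238/3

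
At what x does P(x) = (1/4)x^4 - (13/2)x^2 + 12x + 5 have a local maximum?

1

Critical points: P'(x) = x^3 - 13x + 12 vanishes at x = -4, 1, 3.
P''(x) = 3x^2 - 13. P''(-4) = 35 > 0 ⇒ local minimum; P''(1) = -10 < 0 ⇒ local maximum; P''(3) = 14 > 0 ⇒ local minimum.
So the local maximum value is P(1) = 43/4.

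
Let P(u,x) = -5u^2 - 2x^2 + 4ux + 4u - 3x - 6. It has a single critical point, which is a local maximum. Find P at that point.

∂P/∂u = -10u + 4x + 4 = 0 and ∂P/∂x = 4u - 4x - 3 = 0, so (u, x) = (1/6, -7/12).
The Hessian has P_{uu} = -10, P_{xx} = -4, P_{ux} = 4, giving D = 24 > 0 with P_{uu} < 0, so the point is a local maximum.
P(1/6, -7/12) = -115/24.

-115/24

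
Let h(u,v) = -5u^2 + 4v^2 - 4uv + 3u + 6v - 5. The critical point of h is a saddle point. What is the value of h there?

∂h/∂u = -10u - 4v + 3 = 0 and ∂h/∂v = -4u + 8v + 6 = 0, so (u, v) = (1/2, -1/2).
The Hessian has h_{uu} = -10, h_{vv} = 8, h_{uv} = -4, giving D = -96 < 0, so the point is a saddle point.
h(1/2, -1/2) = -23/4.

-23/4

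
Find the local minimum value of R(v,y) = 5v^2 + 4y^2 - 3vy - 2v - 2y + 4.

236/71

∂R/∂v = 10v - 3y - 2 = 0 and ∂R/∂y = -3v + 8y - 2 = 0, so (v, y) = (22/71, 26/71).
The Hessian has R_{vv} = 10, R_{yy} = 8, R_{vy} = -3, giving D = 71 > 0 with R_{vv} > 0, so the point is a local minimum.
R(22/71, 26/71) = 236/71.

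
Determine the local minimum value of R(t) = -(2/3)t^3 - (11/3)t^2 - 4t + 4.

1

R'(t) = -2t^2 - (22/3)t - 4. Setting R'(t) = 0 gives t ∈ {-3, -2/3}.
R''(t) = -4t - 22/3. R''(-3) = 14/3 > 0 ⇒ local minimum; R''(-2/3) = -14/3 < 0 ⇒ local maximum.
The local minimum is R(-3) = 1.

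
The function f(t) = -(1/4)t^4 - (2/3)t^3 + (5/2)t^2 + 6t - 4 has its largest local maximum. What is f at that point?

f'(t) = -t^3 - 2t^2 + 5t + 6 = 0 at t = -3, -1, 2.
Second-derivative test with f''(t) = -3t^2 - 4t + 5: f''(-3) = -10 < 0 ⇒ local maximum; f''(-1) = 6 > 0 ⇒ local minimum; f''(2) = -15 < 0 ⇒ local maximum.
Thus f has its largest local maximum at t = 2, with value 26/3.

26/3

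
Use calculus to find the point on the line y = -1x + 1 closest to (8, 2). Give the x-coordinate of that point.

Minimize D(x)^2 = (x - 8)^2 + (-x - 1)^2.
d/dx[D^2] = 2(x - 8) + 2·(-1)·(-x - 1) = 0 ⇒ x = 7/2.
Then y = -5/2 and the distance is √(81/2) ≈ 6.3640.

7/2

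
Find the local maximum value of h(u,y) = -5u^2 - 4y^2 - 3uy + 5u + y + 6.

516/71

∂h/∂u = -10u - 3y + 5 = 0 and ∂h/∂y = -3u - 8y + 1 = 0, so (u, y) = (37/71, -5/71).
The Hessian has h_{uu} = -10, h_{yy} = -8, h_{uy} = -3, giving D = 71 > 0 with h_{uu} < 0, so the point is a local maximum.
h(37/71, -5/71) = 516/71.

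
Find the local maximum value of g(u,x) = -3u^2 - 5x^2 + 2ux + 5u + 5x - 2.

∂g/∂u = -6u + 2x + 5 = 0 and ∂g/∂x = 2u - 10x + 5 = 0, so (u, x) = (15/14, 5/7).
The Hessian has g_{uu} = -6, g_{xx} = -10, g_{ux} = 2, giving D = 56 > 0 with g_{uu} < 0, so the point is a local maximum.
g(15/14, 5/7) = 69/28.

69/28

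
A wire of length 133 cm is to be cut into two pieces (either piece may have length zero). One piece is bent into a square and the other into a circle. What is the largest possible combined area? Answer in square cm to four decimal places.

Let x be the length used for the square. Square side x/4; circle radius (133−x)/(2π).
A(x) = (x/4)² + π·((133−x)/(2π))² = x²/16 + (133−x)²/(4π) for 0 ≤ x ≤ 133. A'(x) = x/8 − (133−x)/(2π) = 0 gives x = 4·133/(π+4) ≈ 74.4932.
A'' > 0, so the interior critical point is a minimum; the maximum is at an endpoint. A(0) = 1407.6459 and A(133) = 1105.5625, so the largest area is 1407.6459.

1407.6459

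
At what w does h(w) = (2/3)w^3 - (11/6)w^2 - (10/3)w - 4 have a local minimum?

5/2

h'(w) = 2w^2 - (11/3)w - 10/3. Setting h'(w) = 0 gives w ∈ {-2/3, 5/2}.
Since h''(w) = 4w - 11/3, we get h''(-2/3) = -19/3 < 0 ⇒ local maximum; h''(5/2) = 19/3 > 0 ⇒ local minimum.
So the local minimum value is h(5/2) = -107/8.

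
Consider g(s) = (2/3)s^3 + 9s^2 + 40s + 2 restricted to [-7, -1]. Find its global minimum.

-197/3

Differentiating, g'(s) = 2s^2 + 18s + 40; which vanishes at s = -5 and s = -4.
Compare values at every candidate in [-7, -1]: g(-7) = -197/3, g(-5) = -169/3, g(-4) = -170/3, g(-1) = -89/3.
So the minimum is g(-7) = -197/3.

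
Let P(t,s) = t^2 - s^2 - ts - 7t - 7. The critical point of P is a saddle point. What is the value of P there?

-84/5

∂P/∂t = 2t - s - 7 = 0 and ∂P/∂s = -t - 2s = 0, so (t, s) = (14/5, -7/5).
The Hessian has P_{tt} = 2, P_{ss} = -2, P_{ts} = -1, giving D = -5 < 0, so the point is a saddle point.
P(14/5, -7/5) = -84/5.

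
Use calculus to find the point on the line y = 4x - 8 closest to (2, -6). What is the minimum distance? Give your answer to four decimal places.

Minimize D(x)^2 = (x - 2)^2 + (4x - 2)^2.
d/dx[D^2] = 2(x - 2) + 2·4·(4x - 2) = 0 ⇒ x = 10/17.
Then y = -96/17 and the distance is √(36/17) ≈ 1.4552.

1.4552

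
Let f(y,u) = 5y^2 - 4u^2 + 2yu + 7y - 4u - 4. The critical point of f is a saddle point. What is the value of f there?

∂f/∂y = 10y + 2u + 7 = 0 and ∂f/∂u = 2y - 8u - 4 = 0, so (y, u) = (-4/7, -9/14).
The Hessian has f_{yy} = 10, f_{uu} = -8, f_{yu} = 2, giving D = -84 < 0, so the point is a saddle point.
f(-4/7, -9/14) = -33/7.

-33/7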